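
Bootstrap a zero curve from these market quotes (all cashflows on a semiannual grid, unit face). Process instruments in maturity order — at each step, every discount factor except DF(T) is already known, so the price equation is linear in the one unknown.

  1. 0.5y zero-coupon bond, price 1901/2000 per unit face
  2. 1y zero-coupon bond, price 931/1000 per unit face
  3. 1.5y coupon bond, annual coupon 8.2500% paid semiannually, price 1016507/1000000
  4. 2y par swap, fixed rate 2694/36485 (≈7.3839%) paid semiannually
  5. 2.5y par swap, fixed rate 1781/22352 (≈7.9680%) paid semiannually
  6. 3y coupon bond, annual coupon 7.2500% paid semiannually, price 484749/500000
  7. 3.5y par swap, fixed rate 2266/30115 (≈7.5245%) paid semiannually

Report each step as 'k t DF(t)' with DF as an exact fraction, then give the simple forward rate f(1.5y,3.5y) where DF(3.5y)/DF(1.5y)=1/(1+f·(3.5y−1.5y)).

step 1 [0.5y] zero: DF = P = 1901/2000 ≈ 0.950500
step 2 [1y] zero: DF = P = 931/1000 ≈ 0.931000
step 3 [1.5y] bond c/2=33/800: DF=(1016507/1000000 − 33/800·(0.950500+0.931000))/(1+33/800) = 9017/10000 ≈ 0.901700
step 4 [2y] swap r/2=1347/36485: DF=(1 − 1347/36485·(0.950500+0.931000+0.901700))/(1+1347/36485) = 8653/10000 ≈ 0.865300
step 5 [2.5y] swap r/2=1781/44704: DF=(1 − 1781/44704·(0.950500+0.931000+0.901700+0.865300))/(1+1781/44704) = 8219/10000 ≈ 0.821900
step 6 [3y] bond c/2=29/800: DF=(484749/500000 − 29/800·(0.950500+0.931000+0.901700+0.865300+0.821900))/(1+29/800) = 487/625 ≈ 0.779200
step 7 [3.5y] swap r/2=1133/30115: DF=(1 − 1133/30115·(0.950500+0.931000+0.901700+0.865300+0.821900+0.779200))/(1+1133/30115) = 3867/5000 ≈ 0.773400

1 1/2 1901/2000
2 1 931/1000
3 3/2 9017/10000
4 2 8653/10000
5 5/2 8219/10000
6 3 487/625
7 7/2 3867/5000
f(1.5y,3.5y) = ((9017/10000)/(3867/5000) − 1)/(2) = 1283/15468 ≈ 8.2945%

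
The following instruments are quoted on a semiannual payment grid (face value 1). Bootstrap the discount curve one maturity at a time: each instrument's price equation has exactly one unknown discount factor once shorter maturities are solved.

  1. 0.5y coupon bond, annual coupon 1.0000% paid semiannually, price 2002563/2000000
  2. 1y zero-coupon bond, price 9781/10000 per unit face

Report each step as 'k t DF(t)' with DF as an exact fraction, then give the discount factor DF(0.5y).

1 1/2 9963/10000
2 1 9781/10000
DF(0.5y) = 9963/10000 ≈ 0.996300

step 1 [0.5y] bond c/2=1/200: DF=(2002563/2000000 − 1/200·(0))/(1+1/200) = 9963/10000 ≈ 0.996300
step 2 [1y] zero: DF = P = 9781/10000 ≈ 0.978100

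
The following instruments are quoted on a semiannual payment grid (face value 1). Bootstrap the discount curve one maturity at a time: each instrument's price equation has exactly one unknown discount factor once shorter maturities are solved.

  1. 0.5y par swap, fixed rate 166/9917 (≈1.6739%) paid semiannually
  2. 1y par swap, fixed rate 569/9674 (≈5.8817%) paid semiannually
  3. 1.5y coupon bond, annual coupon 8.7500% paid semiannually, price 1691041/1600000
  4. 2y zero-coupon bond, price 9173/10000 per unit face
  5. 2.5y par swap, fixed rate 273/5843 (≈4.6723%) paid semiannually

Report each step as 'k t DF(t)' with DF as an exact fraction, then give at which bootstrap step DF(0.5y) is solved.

step 1 [0.5y] swap r/2=83/9917: DF=(1 − 83/9917·(0))/(1+83/9917) = 9917/10000 ≈ 0.991700
step 2 [1y] swap r/2=569/19348: DF=(1 − 569/19348·(0.991700))/(1+569/19348) = 9431/10000 ≈ 0.943100
step 3 [1.5y] bond c/2=7/160: DF=(1691041/1600000 − 7/160·(0.991700+0.943100))/(1+7/160) = 1863/2000 ≈ 0.931500
step 4 [2y] zero: DF = P = 9173/10000 ≈ 0.917300
step 5 [2.5y] swap r/2=273/11686: DF=(1 − 273/11686·(0.991700+0.943100+0.931500+0.917300))/(1+273/11686) = 2227/2500 ≈ 0.890800

1 1/2 9917/10000
2 1 9431/10000
3 3/2 1863/2000
4 2 9173/10000
5 5/2 2227/2500
DF(0.5y) is solved at step 1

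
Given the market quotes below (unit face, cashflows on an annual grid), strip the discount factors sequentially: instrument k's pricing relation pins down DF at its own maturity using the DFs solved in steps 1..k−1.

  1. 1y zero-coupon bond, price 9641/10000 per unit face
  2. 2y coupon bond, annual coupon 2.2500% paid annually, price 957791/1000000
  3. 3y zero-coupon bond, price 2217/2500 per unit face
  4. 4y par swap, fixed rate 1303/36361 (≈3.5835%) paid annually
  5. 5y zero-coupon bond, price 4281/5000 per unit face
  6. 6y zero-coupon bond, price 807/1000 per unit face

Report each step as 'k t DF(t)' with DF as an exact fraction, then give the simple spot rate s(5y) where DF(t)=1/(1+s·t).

step 1 [1y] zero: DF = P = 9641/10000 ≈ 0.964100
step 2 [2y] bond c/1=9/400: DF=(957791/1000000 − 9/400·(0.964100))/(1+9/400) = 1831/2000 ≈ 0.915500
step 3 [3y] zero: DF = P = 2217/2500 ≈ 0.886800
step 4 [4y] swap r/1=1303/36361: DF=(1 − 1303/36361·(0.964100+0.915500+0.886800))/(1+1303/36361) = 8697/10000 ≈ 0.869700
step 5 [5y] zero: DF = P = 4281/5000 ≈ 0.856200
step 6 [6y] zero: DF = P = 807/1000 ≈ 0.807000

1 1 9641/10000
2 2 1831/2000
3 3 2217/2500
4 4 8697/10000
5 5 4281/5000
6 6 807/1000
s(5y) = (1/(4281/5000) − 1)/(5) = 719/21405 ≈ 3.3590%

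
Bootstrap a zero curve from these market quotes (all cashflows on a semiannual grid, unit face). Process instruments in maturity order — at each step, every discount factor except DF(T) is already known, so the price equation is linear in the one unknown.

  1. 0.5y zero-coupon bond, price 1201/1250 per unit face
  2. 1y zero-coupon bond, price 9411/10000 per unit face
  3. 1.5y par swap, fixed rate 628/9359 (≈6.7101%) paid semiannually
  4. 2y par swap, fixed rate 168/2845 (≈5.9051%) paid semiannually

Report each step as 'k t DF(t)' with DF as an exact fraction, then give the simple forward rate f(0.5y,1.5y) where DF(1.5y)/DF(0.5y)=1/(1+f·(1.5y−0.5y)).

1 1/2 1201/1250
2 1 9411/10000
3 3/2 4529/5000
4 2 2227/2500
f(0.5y,1.5y) = ((1201/1250)/(4529/5000) − 1)/(1) = 275/4529 ≈ 6.0720%

step 1 [0.5y] zero: DF = P = 1201/1250 ≈ 0.960800
step 2 [1y] zero: DF = P = 9411/10000 ≈ 0.941100
step 3 [1.5y] swap r/2=314/9359: DF=(1 − 314/9359·(0.960800+0.941100))/(1+314/9359) = 4529/5000 ≈ 0.905800
step 4 [2y] swap r/2=84/2845: DF=(1 − 84/2845·(0.960800+0.941100+0.905800))/(1+84/2845) = 2227/2500 ≈ 0.890800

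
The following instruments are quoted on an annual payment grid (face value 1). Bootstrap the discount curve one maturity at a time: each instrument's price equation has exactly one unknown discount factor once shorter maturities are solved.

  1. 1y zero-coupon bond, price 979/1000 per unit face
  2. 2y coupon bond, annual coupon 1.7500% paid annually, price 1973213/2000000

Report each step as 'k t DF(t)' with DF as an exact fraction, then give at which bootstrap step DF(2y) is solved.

step 1 [1y] zero: DF = P = 979/1000 ≈ 0.979000
step 2 [2y] bond c/1=7/400: DF=(1973213/2000000 − 7/400·(0.979000))/(1+7/400) = 1191/1250 ≈ 0.952800

1 1 979/1000
2 2 1191/1250
DF(2y) is solved at step 2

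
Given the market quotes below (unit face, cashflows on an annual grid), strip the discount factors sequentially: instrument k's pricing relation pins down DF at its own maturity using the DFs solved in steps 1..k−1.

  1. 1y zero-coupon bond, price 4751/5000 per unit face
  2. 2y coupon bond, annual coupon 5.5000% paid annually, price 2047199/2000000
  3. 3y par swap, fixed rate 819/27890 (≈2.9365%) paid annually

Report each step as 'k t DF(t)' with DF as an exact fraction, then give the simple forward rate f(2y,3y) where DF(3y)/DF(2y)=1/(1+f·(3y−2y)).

1 1 4751/5000
2 2 9207/10000
3 3 9181/10000
f(2y,3y) = ((9207/10000)/(9181/10000) − 1)/(1) = 26/9181 ≈ 0.2832%

step 1 [1y] zero: DF = P = 4751/5000 ≈ 0.950200
step 2 [2y] bond c/1=11/200: DF=(2047199/2000000 − 11/200·(0.950200))/(1+11/200) = 9207/10000 ≈ 0.920700
step 3 [3y] swap r/1=819/27890: DF=(1 − 819/27890·(0.950200+0.920700))/(1+819/27890) = 9181/10000 ≈ 0.918100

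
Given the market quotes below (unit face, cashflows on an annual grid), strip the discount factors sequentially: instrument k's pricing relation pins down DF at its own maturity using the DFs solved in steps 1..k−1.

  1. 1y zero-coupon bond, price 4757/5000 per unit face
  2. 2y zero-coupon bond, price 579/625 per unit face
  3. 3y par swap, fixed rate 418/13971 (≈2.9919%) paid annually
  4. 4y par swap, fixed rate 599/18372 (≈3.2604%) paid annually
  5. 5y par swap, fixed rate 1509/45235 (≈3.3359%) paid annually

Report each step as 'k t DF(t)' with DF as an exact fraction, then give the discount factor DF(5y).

1 1 4757/5000
2 2 579/625
3 3 2291/2500
4 4 4401/5000
5 5 8491/10000
DF(5y) = 8491/10000 ≈ 0.849100

step 1 [1y] zero: DF = P = 4757/5000 ≈ 0.951400
step 2 [2y] zero: DF = P = 579/625 ≈ 0.926400
step 3 [3y] swap r/1=418/13971: DF=(1 − 418/13971·(0.951400+0.926400))/(1+418/13971) = 2291/2500 ≈ 0.916400
step 4 [4y] swap r/1=599/18372: DF=(1 − 599/18372·(0.951400+0.926400+0.916400))/(1+599/18372) = 4401/5000 ≈ 0.880200
step 5 [5y] swap r/1=1509/45235: DF=(1 − 1509/45235·(0.951400+0.926400+0.916400+0.880200))/(1+1509/45235) = 8491/10000 ≈ 0.849100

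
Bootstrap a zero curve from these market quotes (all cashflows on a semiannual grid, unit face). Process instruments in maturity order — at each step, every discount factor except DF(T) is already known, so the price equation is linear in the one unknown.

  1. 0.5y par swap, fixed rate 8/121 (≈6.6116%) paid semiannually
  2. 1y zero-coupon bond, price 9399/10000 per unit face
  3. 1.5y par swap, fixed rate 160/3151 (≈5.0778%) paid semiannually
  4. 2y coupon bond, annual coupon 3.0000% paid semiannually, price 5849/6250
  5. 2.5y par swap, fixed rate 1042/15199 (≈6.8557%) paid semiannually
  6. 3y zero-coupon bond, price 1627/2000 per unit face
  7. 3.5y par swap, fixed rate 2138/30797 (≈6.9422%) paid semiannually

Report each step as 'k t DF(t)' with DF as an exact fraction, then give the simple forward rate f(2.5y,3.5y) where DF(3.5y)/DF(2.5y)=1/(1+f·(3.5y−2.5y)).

step 1 [0.5y] swap r/2=4/121: DF=(1 − 4/121·(0))/(1+4/121) = 121/125 ≈ 0.968000
step 2 [1y] zero: DF = P = 9399/10000 ≈ 0.939900
step 3 [1.5y] swap r/2=80/3151: DF=(1 − 80/3151·(0.968000+0.939900))/(1+80/3151) = 116/125 ≈ 0.928000
step 4 [2y] bond c/2=3/200: DF=(5849/6250 − 3/200·(0.968000+0.939900+0.928000))/(1+3/200) = 8801/10000 ≈ 0.880100
step 5 [2.5y] swap r/2=521/15199: DF=(1 − 521/15199·(0.968000+0.939900+0.928000+0.880100))/(1+521/15199) = 8437/10000 ≈ 0.843700
step 6 [3y] zero: DF = P = 1627/2000 ≈ 0.813500
step 7 [3.5y] swap r/2=1069/30797: DF=(1 − 1069/30797·(0.968000+0.939900+0.928000+0.880100+0.843700+0.813500))/(1+1069/30797) = 3931/5000 ≈ 0.786200

1 1/2 121/125
2 1 9399/10000
3 3/2 116/125
4 2 8801/10000
5 5/2 8437/10000
6 3 1627/2000
7 7/2 3931/5000
f(2.5y,3.5y) = ((8437/10000)/(3931/5000) − 1)/(1) = 575/7862 ≈ 7.3137%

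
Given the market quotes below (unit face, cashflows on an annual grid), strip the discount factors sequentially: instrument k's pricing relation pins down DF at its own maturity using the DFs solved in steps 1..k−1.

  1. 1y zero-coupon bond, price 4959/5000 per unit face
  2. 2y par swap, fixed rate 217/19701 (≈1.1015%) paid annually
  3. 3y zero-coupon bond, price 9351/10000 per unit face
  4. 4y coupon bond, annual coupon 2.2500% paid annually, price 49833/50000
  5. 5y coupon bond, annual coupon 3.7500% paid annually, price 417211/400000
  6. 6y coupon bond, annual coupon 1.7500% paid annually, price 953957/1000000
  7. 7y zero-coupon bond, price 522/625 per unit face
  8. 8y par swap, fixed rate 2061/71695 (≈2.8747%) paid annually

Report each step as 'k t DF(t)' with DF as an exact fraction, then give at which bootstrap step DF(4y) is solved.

step 1 [1y] zero: DF = P = 4959/5000 ≈ 0.991800
step 2 [2y] swap r/1=217/19701: DF=(1 − 217/19701·(0.991800))/(1+217/19701) = 9783/10000 ≈ 0.978300
step 3 [3y] zero: DF = P = 9351/10000 ≈ 0.935100
step 4 [4y] bond c/1=9/400: DF=(49833/50000 − 9/400·(0.991800+0.978300+0.935100))/(1+9/400) = 2277/2500 ≈ 0.910800
step 5 [5y] bond c/1=3/80: DF=(417211/400000 − 3/80·(0.991800+0.978300+0.935100+0.910800))/(1+3/80) = 4337/5000 ≈ 0.867400
step 6 [6y] bond c/1=7/400: DF=(953957/1000000 − 7/400·(0.991800+0.978300+0.935100+0.910800+0.867400))/(1+7/400) = 857/1000 ≈ 0.857000
step 7 [7y] zero: DF = P = 522/625 ≈ 0.835200
step 8 [8y] swap r/1=2061/71695: DF=(1 − 2061/71695·(0.991800+0.978300+0.935100+0.910800+0.867400+0.857000+0.835200))/(1+2061/71695) = 7939/10000 ≈ 0.793900

1 1 4959/5000
2 2 9783/10000
3 3 9351/10000
4 4 2277/2500
5 5 4337/5000
6 6 857/1000
7 7 522/625
8 8 7939/10000
DF(4y) is solved at step 4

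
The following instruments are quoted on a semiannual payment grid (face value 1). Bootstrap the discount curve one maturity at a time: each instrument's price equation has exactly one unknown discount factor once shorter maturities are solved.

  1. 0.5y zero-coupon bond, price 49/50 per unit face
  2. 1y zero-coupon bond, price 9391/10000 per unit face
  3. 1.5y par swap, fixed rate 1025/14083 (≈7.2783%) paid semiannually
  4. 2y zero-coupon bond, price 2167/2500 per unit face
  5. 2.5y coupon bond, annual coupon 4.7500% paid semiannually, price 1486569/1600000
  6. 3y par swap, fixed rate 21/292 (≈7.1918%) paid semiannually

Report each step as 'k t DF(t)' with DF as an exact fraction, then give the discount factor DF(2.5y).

1 1/2 49/50
2 1 9391/10000
3 3/2 359/400
4 2 2167/2500
5 5/2 8221/10000
6 3 8089/10000
DF(2.5y) = 8221/10000 ≈ 0.822100

step 1 [0.5y] zero: DF = P = 49/50 ≈ 0.980000
step 2 [1y] zero: DF = P = 9391/10000 ≈ 0.939100
step 3 [1.5y] swap r/2=1025/28166: DF=(1 − 1025/28166·(0.980000+0.939100))/(1+1025/28166) = 359/400 ≈ 0.897500
step 4 [2y] zero: DF = P = 2167/2500 ≈ 0.866800
step 5 [2.5y] bond c/2=19/800: DF=(1486569/1600000 − 19/800·(0.980000+0.939100+0.897500+0.866800))/(1+19/800) = 8221/10000 ≈ 0.822100
step 6 [3y] swap r/2=21/584: DF=(1 − 21/584·(0.980000+0.939100+0.897500+0.866800+0.822100))/(1+21/584) = 8089/10000 ≈ 0.808900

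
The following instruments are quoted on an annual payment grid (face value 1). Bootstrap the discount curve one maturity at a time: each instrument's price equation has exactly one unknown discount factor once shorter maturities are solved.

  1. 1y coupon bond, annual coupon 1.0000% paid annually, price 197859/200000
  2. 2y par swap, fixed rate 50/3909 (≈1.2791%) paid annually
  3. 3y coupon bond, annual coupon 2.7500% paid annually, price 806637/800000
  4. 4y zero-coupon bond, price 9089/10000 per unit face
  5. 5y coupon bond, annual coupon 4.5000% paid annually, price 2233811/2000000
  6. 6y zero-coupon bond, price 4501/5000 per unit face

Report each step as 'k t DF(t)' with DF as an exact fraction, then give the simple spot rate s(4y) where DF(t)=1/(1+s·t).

1 1 1959/2000
2 2 39/40
3 3 929/1000
4 4 9089/10000
5 5 1811/2000
6 6 4501/5000
s(4y) = (1/(9089/10000) − 1)/(4) = 911/36356 ≈ 2.5058%

step 1 [1y] bond c/1=1/100: DF=(197859/200000 − 1/100·(0))/(1+1/100) = 1959/2000 ≈ 0.979500
step 2 [2y] swap r/1=50/3909: DF=(1 − 50/3909·(0.979500))/(1+50/3909) = 39/40 ≈ 0.975000
step 3 [3y] bond c/1=11/400: DF=(806637/800000 − 11/400·(0.979500+0.975000))/(1+11/400) = 929/1000 ≈ 0.929000
step 4 [4y] zero: DF = P = 9089/10000 ≈ 0.908900
step 5 [5y] bond c/1=9/200: DF=(2233811/2000000 − 9/200·(0.979500+0.975000+0.929000+0.908900))/(1+9/200) = 1811/2000 ≈ 0.905500
step 6 [6y] zero: DF = P = 4501/5000 ≈ 0.900200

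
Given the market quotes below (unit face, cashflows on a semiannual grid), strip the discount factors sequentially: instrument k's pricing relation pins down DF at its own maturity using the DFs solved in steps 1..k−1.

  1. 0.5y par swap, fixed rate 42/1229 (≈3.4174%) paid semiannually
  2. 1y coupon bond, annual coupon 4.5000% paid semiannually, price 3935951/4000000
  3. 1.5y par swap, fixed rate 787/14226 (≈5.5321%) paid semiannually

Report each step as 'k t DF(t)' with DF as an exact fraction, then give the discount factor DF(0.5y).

1 1/2 1229/1250
2 1 9407/10000
3 3/2 9213/10000
DF(0.5y) = 1229/1250 ≈ 0.983200

step 1 [0.5y] swap r/2=21/1229: DF=(1 − 21/1229·(0))/(1+21/1229) = 1229/1250 ≈ 0.983200
step 2 [1y] bond c/2=9/400: DF=(3935951/4000000 − 9/400·(0.983200))/(1+9/400) = 9407/10000 ≈ 0.940700
step 3 [1.5y] swap r/2=787/28452: DF=(1 − 787/28452·(0.983200+0.940700))/(1+787/28452) = 9213/10000 ≈ 0.921300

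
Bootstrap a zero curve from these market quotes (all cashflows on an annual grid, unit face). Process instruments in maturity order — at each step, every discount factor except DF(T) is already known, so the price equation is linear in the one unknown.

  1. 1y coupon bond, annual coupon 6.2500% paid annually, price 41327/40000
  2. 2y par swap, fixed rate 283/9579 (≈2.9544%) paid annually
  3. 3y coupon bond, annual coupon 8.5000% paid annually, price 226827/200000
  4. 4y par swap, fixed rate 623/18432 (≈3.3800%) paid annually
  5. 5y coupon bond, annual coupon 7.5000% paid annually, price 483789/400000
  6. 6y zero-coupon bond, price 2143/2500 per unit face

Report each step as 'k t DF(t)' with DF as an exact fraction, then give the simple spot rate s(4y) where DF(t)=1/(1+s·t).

1 1 2431/2500
2 2 4717/5000
3 3 1119/1250
4 4 4377/5000
5 5 8679/10000
6 6 2143/2500
s(4y) = (1/(4377/5000) − 1)/(4) = 623/17508 ≈ 3.5584%

step 1 [1y] bond c/1=1/16: DF=(41327/40000 − 1/16·(0))/(1+1/16) = 2431/2500 ≈ 0.972400
step 2 [2y] swap r/1=283/9579: DF=(1 − 283/9579·(0.972400))/(1+283/9579) = 4717/5000 ≈ 0.943400
step 3 [3y] bond c/1=17/200: DF=(226827/200000 − 17/200·(0.972400+0.943400))/(1+17/200) = 1119/1250 ≈ 0.895200
step 4 [4y] swap r/1=623/18432: DF=(1 − 623/18432·(0.972400+0.943400+0.895200))/(1+623/18432) = 4377/5000 ≈ 0.875400
step 5 [5y] bond c/1=3/40: DF=(483789/400000 − 3/40·(0.972400+0.943400+0.895200+0.875400))/(1+3/40) = 8679/10000 ≈ 0.867900
step 6 [6y] zero: DF = P = 2143/2500 ≈ 0.857200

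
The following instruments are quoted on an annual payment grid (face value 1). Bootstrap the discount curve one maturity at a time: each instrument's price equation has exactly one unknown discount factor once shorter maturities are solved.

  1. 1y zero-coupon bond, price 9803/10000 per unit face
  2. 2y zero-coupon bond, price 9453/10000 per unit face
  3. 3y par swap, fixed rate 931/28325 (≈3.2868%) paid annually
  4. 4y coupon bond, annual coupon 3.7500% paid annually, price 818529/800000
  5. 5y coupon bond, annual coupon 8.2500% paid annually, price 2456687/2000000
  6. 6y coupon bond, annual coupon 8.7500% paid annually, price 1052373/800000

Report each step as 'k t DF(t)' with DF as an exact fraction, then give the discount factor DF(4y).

1 1 9803/10000
2 2 9453/10000
3 3 9069/10000
4 4 4419/5000
5 5 1703/2000
6 6 8421/10000
DF(4y) = 4419/5000 ≈ 0.883800

step 1 [1y] zero: DF = P = 9803/10000 ≈ 0.980300
step 2 [2y] zero: DF = P = 9453/10000 ≈ 0.945300
step 3 [3y] swap r/1=931/28325: DF=(1 − 931/28325·(0.980300+0.945300))/(1+931/28325) = 9069/10000 ≈ 0.906900
step 4 [4y] bond c/1=3/80: DF=(818529/800000 − 3/80·(0.980300+0.945300+0.906900))/(1+3/80) = 4419/5000 ≈ 0.883800
step 5 [5y] bond c/1=33/400: DF=(2456687/2000000 − 33/400·(0.980300+0.945300+0.906900+0.883800))/(1+33/400) = 1703/2000 ≈ 0.851500
step 6 [6y] bond c/1=7/80: DF=(1052373/800000 − 7/80·(0.980300+0.945300+0.906900+0.883800+0.851500))/(1+7/80) = 8421/10000 ≈ 0.842100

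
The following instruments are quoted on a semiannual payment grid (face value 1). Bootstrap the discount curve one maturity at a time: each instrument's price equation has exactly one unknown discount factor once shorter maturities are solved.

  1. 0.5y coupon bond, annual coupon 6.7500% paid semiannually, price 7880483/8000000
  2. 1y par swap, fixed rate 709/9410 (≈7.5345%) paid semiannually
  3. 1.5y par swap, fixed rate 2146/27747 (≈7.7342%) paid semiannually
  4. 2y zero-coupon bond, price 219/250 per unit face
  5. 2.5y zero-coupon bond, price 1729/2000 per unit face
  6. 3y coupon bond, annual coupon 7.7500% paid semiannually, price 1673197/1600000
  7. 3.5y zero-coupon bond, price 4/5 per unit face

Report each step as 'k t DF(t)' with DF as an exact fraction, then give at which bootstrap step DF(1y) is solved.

1 1/2 9529/10000
2 1 9291/10000
3 3/2 8927/10000
4 2 219/250
5 5/2 1729/2000
6 3 8383/10000
7 7/2 4/5
DF(1y) is solved at step 2

step 1 [0.5y] bond c/2=27/800: DF=(7880483/8000000 − 27/800·(0))/(1+27/800) = 9529/10000 ≈ 0.952900
step 2 [1y] swap r/2=709/18820: DF=(1 − 709/18820·(0.952900))/(1+709/18820) = 9291/10000 ≈ 0.929100
step 3 [1.5y] swap r/2=1073/27747: DF=(1 − 1073/27747·(0.952900+0.929100))/(1+1073/27747) = 8927/10000 ≈ 0.892700
step 4 [2y] zero: DF = P = 219/250 ≈ 0.876000
step 5 [2.5y] zero: DF = P = 1729/2000 ≈ 0.864500
step 6 [3y] bond c/2=31/800: DF=(1673197/1600000 − 31/800·(0.952900+0.929100+0.892700+0.876000+0.864500))/(1+31/800) = 8383/10000 ≈ 0.838300
step 7 [3.5y] zero: DF = P = 4/5 ≈ 0.800000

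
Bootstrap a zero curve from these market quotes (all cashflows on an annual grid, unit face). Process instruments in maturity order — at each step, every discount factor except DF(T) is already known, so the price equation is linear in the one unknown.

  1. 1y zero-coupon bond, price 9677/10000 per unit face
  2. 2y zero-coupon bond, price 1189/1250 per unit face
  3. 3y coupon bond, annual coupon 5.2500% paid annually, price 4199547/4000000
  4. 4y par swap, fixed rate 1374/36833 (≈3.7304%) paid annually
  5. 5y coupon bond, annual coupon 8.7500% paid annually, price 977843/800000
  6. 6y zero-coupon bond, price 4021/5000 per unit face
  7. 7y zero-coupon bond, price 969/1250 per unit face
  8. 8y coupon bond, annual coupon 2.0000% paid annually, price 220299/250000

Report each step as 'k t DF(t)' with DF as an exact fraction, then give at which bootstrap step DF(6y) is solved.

step 1 [1y] zero: DF = P = 9677/10000 ≈ 0.967700
step 2 [2y] zero: DF = P = 1189/1250 ≈ 0.951200
step 3 [3y] bond c/1=21/400: DF=(4199547/4000000 − 21/400·(0.967700+0.951200))/(1+21/400) = 4509/5000 ≈ 0.901800
step 4 [4y] swap r/1=1374/36833: DF=(1 − 1374/36833·(0.967700+0.951200+0.901800))/(1+1374/36833) = 4313/5000 ≈ 0.862600
step 5 [5y] bond c/1=7/80: DF=(977843/800000 − 7/80·(0.967700+0.951200+0.901800+0.862600))/(1+7/80) = 2069/2500 ≈ 0.827600
step 6 [6y] zero: DF = P = 4021/5000 ≈ 0.804200
step 7 [7y] zero: DF = P = 969/1250 ≈ 0.775200
step 8 [8y] bond c/1=1/50: DF=(220299/250000 − 1/50·(0.967700+0.951200+0.901800+0.862600+0.827600+0.804200+0.775200))/(1+1/50) = 1489/2000 ≈ 0.744500

1 1 9677/10000
2 2 1189/1250
3 3 4509/5000
4 4 4313/5000
5 5 2069/2500
6 6 4021/5000
7 7 969/1250
8 8 1489/2000
DF(6y) is solved at step 6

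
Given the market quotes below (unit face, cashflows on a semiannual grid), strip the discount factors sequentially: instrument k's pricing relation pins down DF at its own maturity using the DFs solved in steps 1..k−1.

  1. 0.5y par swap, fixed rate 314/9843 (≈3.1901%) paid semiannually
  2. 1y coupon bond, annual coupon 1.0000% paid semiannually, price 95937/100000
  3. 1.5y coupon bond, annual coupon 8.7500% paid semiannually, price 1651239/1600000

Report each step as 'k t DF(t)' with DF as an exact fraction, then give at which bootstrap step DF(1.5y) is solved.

step 1 [0.5y] swap r/2=157/9843: DF=(1 − 157/9843·(0))/(1+157/9843) = 9843/10000 ≈ 0.984300
step 2 [1y] bond c/2=1/200: DF=(95937/100000 − 1/200·(0.984300))/(1+1/200) = 9497/10000 ≈ 0.949700
step 3 [1.5y] bond c/2=7/160: DF=(1651239/1600000 − 7/160·(0.984300+0.949700))/(1+7/160) = 9077/10000 ≈ 0.907700

1 1/2 9843/10000
2 1 9497/10000
3 3/2 9077/10000
DF(1.5y) is solved at step 3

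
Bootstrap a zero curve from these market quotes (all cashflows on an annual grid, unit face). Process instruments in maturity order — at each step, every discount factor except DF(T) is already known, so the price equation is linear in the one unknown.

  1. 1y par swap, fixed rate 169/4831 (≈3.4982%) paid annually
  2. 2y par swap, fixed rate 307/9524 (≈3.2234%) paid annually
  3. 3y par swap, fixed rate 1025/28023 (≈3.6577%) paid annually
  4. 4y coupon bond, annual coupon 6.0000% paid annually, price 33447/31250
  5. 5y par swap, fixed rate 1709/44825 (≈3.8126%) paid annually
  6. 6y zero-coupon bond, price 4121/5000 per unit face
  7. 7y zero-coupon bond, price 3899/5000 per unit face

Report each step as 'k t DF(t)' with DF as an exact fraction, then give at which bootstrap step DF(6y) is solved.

1 1 4831/5000
2 2 4693/5000
3 3 359/400
4 4 8511/10000
5 5 8291/10000
6 6 4121/5000
7 7 3899/5000
DF(6y) is solved at step 6

step 1 [1y] swap r/1=169/4831: DF=(1 − 169/4831·(0))/(1+169/4831) = 4831/5000 ≈ 0.966200
step 2 [2y] swap r/1=307/9524: DF=(1 − 307/9524·(0.966200))/(1+307/9524) = 4693/5000 ≈ 0.938600
step 3 [3y] swap r/1=1025/28023: DF=(1 − 1025/28023·(0.966200+0.938600))/(1+1025/28023) = 359/400 ≈ 0.897500
step 4 [4y] bond c/1=3/50: DF=(33447/31250 − 3/50·(0.966200+0.938600+0.897500))/(1+3/50) = 8511/10000 ≈ 0.851100
step 5 [5y] swap r/1=1709/44825: DF=(1 − 1709/44825·(0.966200+0.938600+0.897500+0.851100))/(1+1709/44825) = 8291/10000 ≈ 0.829100
step 6 [6y] zero: DF = P = 4121/5000 ≈ 0.824200
step 7 [7y] zero: DF = P = 3899/5000 ≈ 0.779800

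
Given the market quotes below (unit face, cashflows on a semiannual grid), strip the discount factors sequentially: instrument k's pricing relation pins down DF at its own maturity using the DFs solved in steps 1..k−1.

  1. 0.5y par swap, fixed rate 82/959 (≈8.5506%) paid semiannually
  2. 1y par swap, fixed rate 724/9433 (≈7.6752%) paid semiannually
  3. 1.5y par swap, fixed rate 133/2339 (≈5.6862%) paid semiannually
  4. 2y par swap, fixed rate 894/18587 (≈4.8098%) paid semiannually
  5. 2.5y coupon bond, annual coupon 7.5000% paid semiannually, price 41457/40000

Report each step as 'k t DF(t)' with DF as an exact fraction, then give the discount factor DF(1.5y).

1 1/2 959/1000
2 1 2319/2500
3 3/2 4601/5000
4 2 4553/5000
5 5/2 4323/5000
DF(1.5y) = 4601/5000 ≈ 0.920200

step 1 [0.5y] swap r/2=41/959: DF=(1 − 41/959·(0))/(1+41/959) = 959/1000 ≈ 0.959000
step 2 [1y] swap r/2=362/9433: DF=(1 − 362/9433·(0.959000))/(1+362/9433) = 2319/2500 ≈ 0.927600
step 3 [1.5y] swap r/2=133/4678: DF=(1 − 133/4678·(0.959000+0.927600))/(1+133/4678) = 4601/5000 ≈ 0.920200
step 4 [2y] swap r/2=447/18587: DF=(1 − 447/18587·(0.959000+0.927600+0.920200))/(1+447/18587) = 4553/5000 ≈ 0.910600
step 5 [2.5y] bond c/2=3/80: DF=(41457/40000 − 3/80·(0.959000+0.927600+0.920200+0.910600))/(1+3/80) = 4323/5000 ≈ 0.864600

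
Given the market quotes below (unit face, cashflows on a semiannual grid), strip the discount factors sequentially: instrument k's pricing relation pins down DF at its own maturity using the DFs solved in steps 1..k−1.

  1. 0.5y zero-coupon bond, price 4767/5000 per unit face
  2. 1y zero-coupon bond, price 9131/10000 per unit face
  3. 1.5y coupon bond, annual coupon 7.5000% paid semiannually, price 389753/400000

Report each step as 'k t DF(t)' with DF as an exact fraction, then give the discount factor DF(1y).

step 1 [0.5y] zero: DF = P = 4767/5000 ≈ 0.953400
step 2 [1y] zero: DF = P = 9131/10000 ≈ 0.913100
step 3 [1.5y] bond c/2=3/80: DF=(389753/400000 − 3/80·(0.953400+0.913100))/(1+3/80) = 8717/10000 ≈ 0.871700

1 1/2 4767/5000
2 1 9131/10000
3 3/2 8717/10000
DF(1y) = 9131/10000 ≈ 0.913100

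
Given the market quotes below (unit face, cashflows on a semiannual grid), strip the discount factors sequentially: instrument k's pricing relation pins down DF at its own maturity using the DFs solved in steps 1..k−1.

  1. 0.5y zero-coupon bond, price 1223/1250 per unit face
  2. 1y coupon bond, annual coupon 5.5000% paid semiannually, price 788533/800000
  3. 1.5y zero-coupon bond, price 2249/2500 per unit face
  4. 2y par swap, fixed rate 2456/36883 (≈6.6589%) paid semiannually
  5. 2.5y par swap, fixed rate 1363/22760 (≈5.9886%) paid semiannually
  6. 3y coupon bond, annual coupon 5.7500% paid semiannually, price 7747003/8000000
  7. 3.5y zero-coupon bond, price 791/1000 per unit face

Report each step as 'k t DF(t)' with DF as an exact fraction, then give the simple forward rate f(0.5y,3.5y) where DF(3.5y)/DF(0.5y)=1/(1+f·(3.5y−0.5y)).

1 1/2 1223/1250
2 1 9331/10000
3 3/2 2249/2500
4 2 2193/2500
5 5/2 8637/10000
6 3 8141/10000
7 7/2 791/1000
f(0.5y,3.5y) = ((1223/1250)/(791/1000) − 1)/(3) = 937/11865 ≈ 7.8972%

step 1 [0.5y] zero: DF = P = 1223/1250 ≈ 0.978400
step 2 [1y] bond c/2=11/400: DF=(788533/800000 − 11/400·(0.978400))/(1+11/400) = 9331/10000 ≈ 0.933100
step 3 [1.5y] zero: DF = P = 2249/2500 ≈ 0.899600
step 4 [2y] swap r/2=1228/36883: DF=(1 − 1228/36883·(0.978400+0.933100+0.899600))/(1+1228/36883) = 2193/2500 ≈ 0.877200
step 5 [2.5y] swap r/2=1363/45520: DF=(1 − 1363/45520·(0.978400+0.933100+0.899600+0.877200))/(1+1363/45520) = 8637/10000 ≈ 0.863700
step 6 [3y] bond c/2=23/800: DF=(7747003/8000000 − 23/800·(0.978400+0.933100+0.899600+0.877200+0.863700))/(1+23/800) = 8141/10000 ≈ 0.814100
step 7 [3.5y] zero: DF = P = 791/1000 ≈ 0.791000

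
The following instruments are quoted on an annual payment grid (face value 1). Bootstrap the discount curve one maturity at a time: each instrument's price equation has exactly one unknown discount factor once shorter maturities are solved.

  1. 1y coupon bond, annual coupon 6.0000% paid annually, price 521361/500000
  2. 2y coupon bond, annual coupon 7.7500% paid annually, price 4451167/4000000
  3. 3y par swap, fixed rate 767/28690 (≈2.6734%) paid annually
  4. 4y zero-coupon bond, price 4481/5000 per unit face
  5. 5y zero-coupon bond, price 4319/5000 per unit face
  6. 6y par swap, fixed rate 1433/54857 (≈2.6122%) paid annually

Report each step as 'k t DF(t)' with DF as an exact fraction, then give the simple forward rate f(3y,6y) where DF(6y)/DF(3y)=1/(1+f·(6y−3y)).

1 1 9837/10000
2 2 481/500
3 3 9233/10000
4 4 4481/5000
5 5 4319/5000
6 6 8567/10000
f(3y,6y) = ((9233/10000)/(8567/10000) − 1)/(3) = 222/8567 ≈ 2.5913%

step 1 [1y] bond c/1=3/50: DF=(521361/500000 − 3/50·(0))/(1+3/50) = 9837/10000 ≈ 0.983700
step 2 [2y] bond c/1=31/400: DF=(4451167/4000000 − 31/400·(0.983700))/(1+31/400) = 481/500 ≈ 0.962000
step 3 [3y] swap r/1=767/28690: DF=(1 − 767/28690·(0.983700+0.962000))/(1+767/28690) = 9233/10000 ≈ 0.923300
step 4 [4y] zero: DF = P = 4481/5000 ≈ 0.896200
step 5 [5y] zero: DF = P = 4319/5000 ≈ 0.863800
step 6 [6y] swap r/1=1433/54857: DF=(1 − 1433/54857·(0.983700+0.962000+0.923300+0.896200+0.863800))/(1+1433/54857) = 8567/10000 ≈ 0.856700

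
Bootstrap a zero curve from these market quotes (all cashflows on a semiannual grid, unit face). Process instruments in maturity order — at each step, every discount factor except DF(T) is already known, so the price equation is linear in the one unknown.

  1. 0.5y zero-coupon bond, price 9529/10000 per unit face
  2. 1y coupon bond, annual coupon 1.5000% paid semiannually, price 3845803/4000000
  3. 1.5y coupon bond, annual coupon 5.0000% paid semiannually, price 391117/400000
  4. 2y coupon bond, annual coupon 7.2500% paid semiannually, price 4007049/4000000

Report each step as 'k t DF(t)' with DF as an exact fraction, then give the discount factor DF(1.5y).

step 1 [0.5y] zero: DF = P = 9529/10000 ≈ 0.952900
step 2 [1y] bond c/2=3/400: DF=(3845803/4000000 − 3/400·(0.952900))/(1+3/400) = 592/625 ≈ 0.947200
step 3 [1.5y] bond c/2=1/40: DF=(391117/400000 − 1/40·(0.952900+0.947200))/(1+1/40) = 2269/2500 ≈ 0.907600
step 4 [2y] bond c/2=29/800: DF=(4007049/4000000 − 29/800·(0.952900+0.947200+0.907600))/(1+29/800) = 1737/2000 ≈ 0.868500

1 1/2 9529/10000
2 1 592/625
3 3/2 2269/2500
4 2 1737/2000
DF(1.5y) = 2269/2500 ≈ 0.907600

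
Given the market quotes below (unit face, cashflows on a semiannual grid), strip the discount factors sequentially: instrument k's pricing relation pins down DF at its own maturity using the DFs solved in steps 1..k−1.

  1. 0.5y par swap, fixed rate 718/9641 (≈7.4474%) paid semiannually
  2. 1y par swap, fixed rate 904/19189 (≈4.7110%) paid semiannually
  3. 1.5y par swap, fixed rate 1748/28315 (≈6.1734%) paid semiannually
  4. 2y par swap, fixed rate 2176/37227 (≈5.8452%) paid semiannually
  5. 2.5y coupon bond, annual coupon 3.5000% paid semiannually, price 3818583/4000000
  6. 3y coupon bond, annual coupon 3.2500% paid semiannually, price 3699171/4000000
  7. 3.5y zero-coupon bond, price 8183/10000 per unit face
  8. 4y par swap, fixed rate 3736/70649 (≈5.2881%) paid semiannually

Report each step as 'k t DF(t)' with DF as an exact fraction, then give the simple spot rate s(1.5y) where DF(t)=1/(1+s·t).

step 1 [0.5y] swap r/2=359/9641: DF=(1 − 359/9641·(0))/(1+359/9641) = 9641/10000 ≈ 0.964100
step 2 [1y] swap r/2=452/19189: DF=(1 − 452/19189·(0.964100))/(1+452/19189) = 2387/2500 ≈ 0.954800
step 3 [1.5y] swap r/2=874/28315: DF=(1 − 874/28315·(0.964100+0.954800))/(1+874/28315) = 4563/5000 ≈ 0.912600
step 4 [2y] swap r/2=1088/37227: DF=(1 − 1088/37227·(0.964100+0.954800+0.912600))/(1+1088/37227) = 557/625 ≈ 0.891200
step 5 [2.5y] bond c/2=7/400: DF=(3818583/4000000 − 7/400·(0.964100+0.954800+0.912600+0.891200))/(1+7/400) = 4371/5000 ≈ 0.874200
step 6 [3y] bond c/2=13/800: DF=(3699171/4000000 − 13/800·(0.964100+0.954800+0.912600+0.891200+0.874200))/(1+13/800) = 1673/2000 ≈ 0.836500
step 7 [3.5y] zero: DF = P = 8183/10000 ≈ 0.818300
step 8 [4y] swap r/2=1868/70649: DF=(1 − 1868/70649·(0.964100+0.954800+0.912600+0.891200+0.874200+0.836500+0.818300))/(1+1868/70649) = 2033/2500 ≈ 0.813200

1 1/2 9641/10000
2 1 2387/2500
3 3/2 4563/5000
4 2 557/625
5 5/2 4371/5000
6 3 1673/2000
7 7/2 8183/10000
8 4 2033/2500
s(1.5y) = (1/(4563/5000) − 1)/(3/2) = 874/13689 ≈ 6.3847%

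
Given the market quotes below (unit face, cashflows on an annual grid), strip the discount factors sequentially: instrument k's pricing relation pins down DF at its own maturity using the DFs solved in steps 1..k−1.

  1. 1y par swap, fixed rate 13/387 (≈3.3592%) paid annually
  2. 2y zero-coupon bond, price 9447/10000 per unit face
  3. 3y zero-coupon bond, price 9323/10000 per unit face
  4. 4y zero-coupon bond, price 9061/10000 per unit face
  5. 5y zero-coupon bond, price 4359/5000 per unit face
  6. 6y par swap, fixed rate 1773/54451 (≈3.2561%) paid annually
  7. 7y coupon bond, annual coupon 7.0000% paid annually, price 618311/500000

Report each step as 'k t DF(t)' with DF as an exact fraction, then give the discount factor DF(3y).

1 1 387/400
2 2 9447/10000
3 3 9323/10000
4 4 9061/10000
5 5 4359/5000
6 6 8227/10000
7 7 1599/2000
DF(3y) = 9323/10000 ≈ 0.932300

step 1 [1y] swap r/1=13/387: DF=(1 − 13/387·(0))/(1+13/387) = 387/400 ≈ 0.967500
step 2 [2y] zero: DF = P = 9447/10000 ≈ 0.944700
step 3 [3y] zero: DF = P = 9323/10000 ≈ 0.932300
step 4 [4y] zero: DF = P = 9061/10000 ≈ 0.906100
step 5 [5y] zero: DF = P = 4359/5000 ≈ 0.871800
step 6 [6y] swap r/1=1773/54451: DF=(1 − 1773/54451·(0.967500+0.944700+0.932300+0.906100+0.871800))/(1+1773/54451) = 8227/10000 ≈ 0.822700
step 7 [7y] bond c/1=7/100: DF=(618311/500000 − 7/100·(0.967500+0.944700+0.932300+0.906100+0.871800+0.822700))/(1+7/100) = 1599/2000 ≈ 0.799500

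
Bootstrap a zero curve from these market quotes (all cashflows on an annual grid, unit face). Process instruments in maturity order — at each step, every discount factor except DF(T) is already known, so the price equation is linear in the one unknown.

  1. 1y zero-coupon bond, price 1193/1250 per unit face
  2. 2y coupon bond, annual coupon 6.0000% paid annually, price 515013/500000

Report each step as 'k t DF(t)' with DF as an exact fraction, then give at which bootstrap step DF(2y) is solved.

step 1 [1y] zero: DF = P = 1193/1250 ≈ 0.954400
step 2 [2y] bond c/1=3/50: DF=(515013/500000 − 3/50·(0.954400))/(1+3/50) = 9177/10000 ≈ 0.917700

1 1 1193/1250
2 2 9177/10000
DF(2y) is solved at step 2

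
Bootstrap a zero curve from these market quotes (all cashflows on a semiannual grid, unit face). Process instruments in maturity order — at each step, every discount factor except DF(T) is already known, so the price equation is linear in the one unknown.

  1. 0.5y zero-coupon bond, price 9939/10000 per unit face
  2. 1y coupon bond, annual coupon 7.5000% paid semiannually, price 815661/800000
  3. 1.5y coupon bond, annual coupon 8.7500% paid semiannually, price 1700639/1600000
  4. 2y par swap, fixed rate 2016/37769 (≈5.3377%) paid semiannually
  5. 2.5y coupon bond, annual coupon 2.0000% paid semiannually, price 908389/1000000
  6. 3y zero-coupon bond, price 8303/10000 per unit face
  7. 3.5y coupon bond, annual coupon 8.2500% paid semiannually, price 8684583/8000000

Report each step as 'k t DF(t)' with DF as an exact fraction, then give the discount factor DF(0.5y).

step 1 [0.5y] zero: DF = P = 9939/10000 ≈ 0.993900
step 2 [1y] bond c/2=3/80: DF=(815661/800000 − 3/80·(0.993900))/(1+3/80) = 2367/2500 ≈ 0.946800
step 3 [1.5y] bond c/2=7/160: DF=(1700639/1600000 − 7/160·(0.993900+0.946800))/(1+7/160) = 937/1000 ≈ 0.937000
step 4 [2y] swap r/2=1008/37769: DF=(1 − 1008/37769·(0.993900+0.946800+0.937000))/(1+1008/37769) = 562/625 ≈ 0.899200
step 5 [2.5y] bond c/2=1/100: DF=(908389/1000000 − 1/100·(0.993900+0.946800+0.937000+0.899200))/(1+1/100) = 431/500 ≈ 0.862000
step 6 [3y] zero: DF = P = 8303/10000 ≈ 0.830300
step 7 [3.5y] bond c/2=33/800: DF=(8684583/8000000 − 33/800·(0.993900+0.946800+0.937000+0.899200+0.862000+0.830300))/(1+33/800) = 8259/10000 ≈ 0.825900

1 1/2 9939/10000
2 1 2367/2500
3 3/2 937/1000
4 2 562/625
5 5/2 431/500
6 3 8303/10000
7 7/2 8259/10000
DF(0.5y) = 9939/10000 ≈ 0.993900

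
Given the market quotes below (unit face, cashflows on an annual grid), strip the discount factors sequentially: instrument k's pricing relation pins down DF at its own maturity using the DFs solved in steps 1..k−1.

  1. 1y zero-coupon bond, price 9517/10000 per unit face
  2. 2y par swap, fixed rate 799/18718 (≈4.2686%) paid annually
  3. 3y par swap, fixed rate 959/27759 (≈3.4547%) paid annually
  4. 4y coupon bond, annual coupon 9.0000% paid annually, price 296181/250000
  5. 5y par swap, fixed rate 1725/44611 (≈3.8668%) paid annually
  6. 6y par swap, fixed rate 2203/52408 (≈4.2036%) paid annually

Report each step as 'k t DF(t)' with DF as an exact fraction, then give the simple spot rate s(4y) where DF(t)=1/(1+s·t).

step 1 [1y] zero: DF = P = 9517/10000 ≈ 0.951700
step 2 [2y] swap r/1=799/18718: DF=(1 − 799/18718·(0.951700))/(1+799/18718) = 9201/10000 ≈ 0.920100
step 3 [3y] swap r/1=959/27759: DF=(1 − 959/27759·(0.951700+0.920100))/(1+959/27759) = 9041/10000 ≈ 0.904100
step 4 [4y] bond c/1=9/100: DF=(296181/250000 − 9/100·(0.951700+0.920100+0.904100))/(1+9/100) = 8577/10000 ≈ 0.857700
step 5 [5y] swap r/1=1725/44611: DF=(1 − 1725/44611·(0.951700+0.920100+0.904100+0.857700))/(1+1725/44611) = 331/400 ≈ 0.827500
step 6 [6y] swap r/1=2203/52408: DF=(1 − 2203/52408·(0.951700+0.920100+0.904100+0.857700+0.827500))/(1+2203/52408) = 7797/10000 ≈ 0.779700

1 1 9517/10000
2 2 9201/10000
3 3 9041/10000
4 4 8577/10000
5 5 331/400
6 6 7797/10000
s(4y) = (1/(8577/10000) − 1)/(4) = 1423/34308 ≈ 4.1477%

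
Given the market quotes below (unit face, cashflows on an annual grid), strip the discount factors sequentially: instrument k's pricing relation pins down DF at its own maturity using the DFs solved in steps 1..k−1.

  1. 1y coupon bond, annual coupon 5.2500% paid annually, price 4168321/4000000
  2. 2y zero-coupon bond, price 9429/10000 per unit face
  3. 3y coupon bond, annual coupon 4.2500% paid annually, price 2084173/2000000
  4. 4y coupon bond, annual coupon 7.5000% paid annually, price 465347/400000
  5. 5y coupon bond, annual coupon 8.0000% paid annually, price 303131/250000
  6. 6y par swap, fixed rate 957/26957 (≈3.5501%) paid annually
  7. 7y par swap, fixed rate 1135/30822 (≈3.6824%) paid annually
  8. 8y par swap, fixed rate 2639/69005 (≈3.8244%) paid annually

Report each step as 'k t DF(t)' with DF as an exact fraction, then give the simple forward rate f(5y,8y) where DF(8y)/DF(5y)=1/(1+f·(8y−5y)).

1 1 9901/10000
2 2 9429/10000
3 3 1151/1250
4 4 8831/10000
5 5 8459/10000
6 6 4043/5000
7 7 773/1000
8 8 7361/10000
f(5y,8y) = ((8459/10000)/(7361/10000) − 1)/(3) = 366/7361 ≈ 4.9722%

step 1 [1y] bond c/1=21/400: DF=(4168321/4000000 − 21/400·(0))/(1+21/400) = 9901/10000 ≈ 0.990100
step 2 [2y] zero: DF = P = 9429/10000 ≈ 0.942900
step 3 [3y] bond c/1=17/400: DF=(2084173/2000000 − 17/400·(0.990100+0.942900))/(1+17/400) = 1151/1250 ≈ 0.920800
step 4 [4y] bond c/1=3/40: DF=(465347/400000 − 3/40·(0.990100+0.942900+0.920800))/(1+3/40) = 8831/10000 ≈ 0.883100
step 5 [5y] bond c/1=2/25: DF=(303131/250000 − 2/25·(0.990100+0.942900+0.920800+0.883100))/(1+2/25) = 8459/10000 ≈ 0.845900
step 6 [6y] swap r/1=957/26957: DF=(1 − 957/26957·(0.990100+0.942900+0.920800+0.883100+0.845900))/(1+957/26957) = 4043/5000 ≈ 0.808600
step 7 [7y] swap r/1=1135/30822: DF=(1 − 1135/30822·(0.990100+0.942900+0.920800+0.883100+0.845900+0.808600))/(1+1135/30822) = 773/1000 ≈ 0.773000
step 8 [8y] swap r/1=2639/69005: DF=(1 − 2639/69005·(0.990100+0.942900+0.920800+0.883100+0.845900+0.808600+0.773000))/(1+2639/69005) = 7361/10000 ≈ 0.736100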